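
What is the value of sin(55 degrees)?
sin(55 degrees) = 0.8192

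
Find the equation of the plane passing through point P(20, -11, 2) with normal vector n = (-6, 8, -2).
d = n·P = (-6)(20) + (8)(-11) + (-2)(2) = -212
Plane: -6x + 8y - 2z = -212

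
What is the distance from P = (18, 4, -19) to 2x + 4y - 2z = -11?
d = |2(18) + 4(4) + (-2)(-19) - (-11)| / √(2² + 4² + (-2)²) = 101/√24 = 20.62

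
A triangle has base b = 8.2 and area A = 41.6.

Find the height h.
A = ½bh  →  h = 2A/b
h = 2·41.6/8.2 = 10.15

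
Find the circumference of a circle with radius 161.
Circumference = 2 * pi * r
Circumference = 2 * pi * 161
Circumference = 1011.59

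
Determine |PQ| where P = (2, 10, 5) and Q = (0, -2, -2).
d = √[(-2)² + (-12)² + (-7)²] = √197 = 14.04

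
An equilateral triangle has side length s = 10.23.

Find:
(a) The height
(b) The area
(a) Height h = s·√3/2 = 10.23·√3/2 = 8.859
(b) Area = (√3/4)·s² = (√3/4)·10.23² = (√3/4)·104.653 = 45.32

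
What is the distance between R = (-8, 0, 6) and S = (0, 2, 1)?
d = √[(8)² + (2)² + (-5)²] = √93 = 9.644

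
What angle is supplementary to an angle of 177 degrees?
Supplementary angles sum to 180 degrees.
Other angle = 180 - 177
Other angle = 3 degrees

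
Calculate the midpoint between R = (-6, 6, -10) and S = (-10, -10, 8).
Midpoint = ((-6-10)/2, (6-10)/2, (-10+8)/2) = (-8, -2, -1)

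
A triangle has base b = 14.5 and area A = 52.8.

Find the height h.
A = ½bh  →  h = 2A/b
h = 2·52.8/14.5 = 7.283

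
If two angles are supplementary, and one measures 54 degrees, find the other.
Supplementary angles sum to 180 degrees.
Other angle = 180 - 54
Other angle = 126 degrees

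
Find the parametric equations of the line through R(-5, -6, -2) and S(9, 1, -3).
Direction vector d = S - R = (14, 7, -1)
x = -5 + 14t, y = -6 + 7t, z = -2 - t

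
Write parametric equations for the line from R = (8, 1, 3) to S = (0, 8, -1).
Direction vector d = S - R = (-8, 7, -4)
x = 8 - 8t, y = 1 + 7t, z = 3 - 4t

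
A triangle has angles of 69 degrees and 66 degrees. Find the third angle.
Sum of angles in a triangle = 180 degrees
Third angle = 180 - 69 - 66
Third angle = 45 degrees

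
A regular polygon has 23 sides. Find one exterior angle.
Exterior angle of a regular n-gon = 360/n
Exterior angle = 360/23
Exterior angle = 15.65 degrees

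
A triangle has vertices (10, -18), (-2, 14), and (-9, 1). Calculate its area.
Using the coordinate formula: Area = (1/2)|x₁(y₂-y₃) + x₂(y₃-y₁) + x₃(y₁-y₂)|
Area = (1/2)|10(14-1) + (-2)(1-(-18)) + (-9)((-18)-14)|
Area = (1/2)|10*13 + (-2)*19 + (-9)*(-32)|
Area = (1/2)|130 + (-38) + 288|
Area = (1/2)*380 = 190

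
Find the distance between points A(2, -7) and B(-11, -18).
Using the distance formula: d = sqrt((x₂-x₁)² + (y₂-y₁)²)
dx = (-11) - 2 = -13
dy = (-18) - (-7) = -11
d = sqrt((-13)² + (-11)²) = sqrt(169 + 121) = sqrt(290) = 17.03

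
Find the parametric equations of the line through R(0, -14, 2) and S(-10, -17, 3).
Direction vector d = S - R = (-10, -3, 1)
x = 0 - 10t, y = -14 - 3t, z = 2 + t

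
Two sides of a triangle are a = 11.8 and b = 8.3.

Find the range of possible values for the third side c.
By the triangle inequality: |a - b| < c < a + b
|11.8 - 8.3| < c < 11.8 + 8.3
3.5 < c < 20.1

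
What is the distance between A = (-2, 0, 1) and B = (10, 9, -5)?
d = √[(12)² + (9)² + (-6)²] = √261 = 16.16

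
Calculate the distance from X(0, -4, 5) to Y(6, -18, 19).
d = √[(6)² + (-14)² + (14)²] = √428 = 20.69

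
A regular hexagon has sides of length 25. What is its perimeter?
Perimeter = number of sides * side length
Perimeter = 6 * 25
Perimeter = 150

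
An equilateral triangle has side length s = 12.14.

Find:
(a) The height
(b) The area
(a) Height h = s·√3/2 = 12.14·√3/2 = 10.51
(b) Area = (√3/4)·s² = (√3/4)·12.14² = (√3/4)·147.38 = 63.82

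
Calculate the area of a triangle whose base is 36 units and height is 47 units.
Area = (1/2) * base * height
Area = (1/2) * 36 * 47
Area = 846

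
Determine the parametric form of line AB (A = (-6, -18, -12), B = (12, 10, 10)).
Direction vector d = B - A = (18, 28, 22)
x = -6 + 18t, y = -18 + 28t, z = -12 + 22t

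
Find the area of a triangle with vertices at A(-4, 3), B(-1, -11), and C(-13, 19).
Using the coordinate formula: Area = (1/2)|x₁(y₂-y₃) + x₂(y₃-y₁) + x₃(y₁-y₂)|
Area = (1/2)|(-4)((-11)-19) + (-1)(19-3) + (-13)(3-(-11))|
Area = (1/2)|(-4)*(-30) + (-1)*16 + (-13)*14|
Area = (1/2)|120 + (-16) + (-182)|
Area = (1/2)*78 = 39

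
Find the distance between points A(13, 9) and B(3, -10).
Using the distance formula: d = sqrt((x₂-x₁)² + (y₂-y₁)²)
dx = 3 - 13 = -10
dy = (-10) - 9 = -19
d = sqrt((-10)² + (-19)²) = sqrt(100 + 361) = sqrt(461) = 21.47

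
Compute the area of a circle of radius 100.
Area = pi * r²
Area = pi * 100²
Area = pi * 10000
Area = 31415.93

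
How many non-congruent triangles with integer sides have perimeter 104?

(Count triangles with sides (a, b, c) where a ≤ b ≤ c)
With a ≤ b ≤ c and a + b + c = 104, the triangle inequality a + b > c gives c < 104/2, so c ≤ 51.
Iterate a from 1 to ⌊p/3⌋ = 34; for each a, b ranges from a to ⌊(p−a)/2⌋ with c = p − a − b, keeping only c ≥ b.
Triples: (2, 51, 51), (3, 50, 51), (4, 49, 51), …
Count = 225 triangles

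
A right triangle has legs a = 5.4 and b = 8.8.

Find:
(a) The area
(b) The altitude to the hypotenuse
(a) Area = ½ab = ½·5.4·8.8 = 23.76
(b) Hypotenuse c = √(5.4² + 8.8²) = √106.6 = 10.3247
    Area = ½·c·h_c  →  h_c = 2·Area/c = 2·23.76/10.3247 = 4.603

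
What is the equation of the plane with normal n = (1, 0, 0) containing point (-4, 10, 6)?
d = n·P = (1)(-4) + (0)(10) + (0)(6) = -4
Plane: x = -4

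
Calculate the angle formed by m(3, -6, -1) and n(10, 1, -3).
m·n = 27, |m|² = 46, |n|² = 110
cos θ = 27/√5060 ≈ 0.3796
θ ≈ 67.69°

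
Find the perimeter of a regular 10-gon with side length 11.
Perimeter = number of sides * side length
Perimeter = 10 * 11
Perimeter = 110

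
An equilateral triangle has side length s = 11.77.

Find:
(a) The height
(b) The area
(a) Height h = s·√3/2 = 11.77·√3/2 = 10.19
(b) Area = (√3/4)·s² = (√3/4)·11.77² = (√3/4)·138.533 = 59.99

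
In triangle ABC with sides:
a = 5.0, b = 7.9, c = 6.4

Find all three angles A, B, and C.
By the law of cosines:
cos(A) = (b² + c² - a²)/(2bc) = 0.775020  →  A = 39.19°
cos(B) = (a² + c² - b²)/(2ac) = 0.055469  →  B = 86.82°
cos(C) = (a² + b² - c²)/(2ab) = 0.587975  →  C = 53.99°
Check: A + B + C = 180.0° ✓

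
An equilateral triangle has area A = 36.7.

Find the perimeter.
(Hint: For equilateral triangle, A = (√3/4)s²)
A = (√3/4)s²  →  s² = 4A/√3 = 4·36.7/√3 = 84.755
s = 9.20625
Perimeter = 3s = 27.62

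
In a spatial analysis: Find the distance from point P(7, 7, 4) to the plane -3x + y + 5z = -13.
d = |(-3)(7) + 1(7) + 5(4) - (-13)| / √((-3)² + 1² + 5²) = 19/√35 = 3.212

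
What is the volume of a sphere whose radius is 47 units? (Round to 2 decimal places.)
Volume = (4/3) * pi * r³
Volume = (4/3) * pi * 47³
Volume = (4/3) * pi * 103823
Volume = 434892.77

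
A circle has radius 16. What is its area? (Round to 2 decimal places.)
Area = pi * r²
Area = pi * 16²
Area = pi * 256
Area = 804.25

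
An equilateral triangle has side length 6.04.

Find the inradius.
For an equilateral triangle, r = s/(2√3) where s is the side.
r = 6.04/(2√3) = 6.04/3.464102 = 1.744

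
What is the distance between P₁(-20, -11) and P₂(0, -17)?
Using the distance formula: d = sqrt((x₂-x₁)² + (y₂-y₁)²)
dx = 0 - (-20) = 20
dy = (-17) - (-11) = -6
d = sqrt(20² + (-6)²) = sqrt(400 + 36) = sqrt(436) = 20.88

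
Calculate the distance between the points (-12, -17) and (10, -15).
Using the distance formula: d = sqrt((x₂-x₁)² + (y₂-y₁)²)
dx = 10 - (-12) = 22
dy = (-15) - (-17) = 2
d = sqrt(22² + 2²) = sqrt(484 + 4) = sqrt(488) = 22.09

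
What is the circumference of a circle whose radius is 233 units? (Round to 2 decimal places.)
Circumference = 2 * pi * r
Circumference = 2 * pi * 233
Circumference = 1463.98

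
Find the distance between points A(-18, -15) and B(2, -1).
Using the distance formula: d = sqrt((x₂-x₁)² + (y₂-y₁)²)
dx = 2 - (-18) = 20
dy = (-1) - (-15) = 14
d = sqrt(20² + 14²) = sqrt(400 + 196) = sqrt(596) = 24.41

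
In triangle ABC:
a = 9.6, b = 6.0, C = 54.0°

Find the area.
Using A = ½ab·sin(C):
A = ½·9.6·6.0·sin(54.0°) = ½·57.6·0.809017 = 23.3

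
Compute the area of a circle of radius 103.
Area = pi * r²
Area = pi * 103²
Area = pi * 10609
Area = 33329.16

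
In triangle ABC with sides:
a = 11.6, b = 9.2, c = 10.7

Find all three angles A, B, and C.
By the law of cosines:
cos(A) = (b² + c² - a²)/(2bc) = 0.327966  →  A = 70.85°
cos(B) = (a² + c² - b²)/(2ac) = 0.662303  →  B = 48.52°
cos(C) = (a² + b² - c²)/(2ab) = 0.490583  →  C = 60.62°
Check: A + B + C = 180.0° ✓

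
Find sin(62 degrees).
sin(62 degrees) = 0.8829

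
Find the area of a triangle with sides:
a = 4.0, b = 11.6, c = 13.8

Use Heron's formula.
s = (a+b+c)/2 = (4.0+11.6+13.8)/2 = 14.7
A = √(s(s-a)(s-b)(s-c)) = √(14.7·10.7·3.1·0.9)
A = √438.839 = 20.95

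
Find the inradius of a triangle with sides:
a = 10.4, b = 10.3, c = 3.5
s = (a+b+c)/2 = (10.4+10.3+3.5)/2 = 12.1
Area = √(s(s-a)(s-b)(s-c)) = √(12.1·1.7·1.8·8.6) = 17.8444
r = Area/s = 17.8444/12.1 = 1.475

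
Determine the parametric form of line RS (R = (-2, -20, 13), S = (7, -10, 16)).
Direction vector d = S - R = (9, 10, 3)
x = -2 + 9t, y = -20 + 10t, z = 13 + 3t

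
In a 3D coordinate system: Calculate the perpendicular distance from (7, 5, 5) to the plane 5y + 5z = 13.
d = |0(7) + 5(5) + 5(5) - (13)| / √(0² + 5² + 5²) = 37/√50 = 5.233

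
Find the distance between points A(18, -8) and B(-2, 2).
Using the distance formula: d = sqrt((x₂-x₁)² + (y₂-y₁)²)
dx = (-2) - 18 = -20
dy = 2 - (-8) = 10
d = sqrt((-20)² + 10²) = sqrt(400 + 100) = sqrt(500) = 22.36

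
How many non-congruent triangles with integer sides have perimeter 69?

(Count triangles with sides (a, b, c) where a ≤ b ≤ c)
With a ≤ b ≤ c and a + b + c = 69, the triangle inequality a + b > c gives c < 69/2, so c ≤ 34.
Iterate a from 1 to ⌊p/3⌋ = 23; for each a, b ranges from a to ⌊(p−a)/2⌋ with c = p − a − b, keeping only c ≥ b.
Triples: (1, 34, 34), (2, 33, 34), (3, 32, 34), …
Count = 108 triangles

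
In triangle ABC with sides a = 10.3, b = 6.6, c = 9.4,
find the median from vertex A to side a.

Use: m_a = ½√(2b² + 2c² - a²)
m_a = ½√(2·6.6² + 2·9.4² - 10.3²)
m_a = ½√(87.12 + 176.72 - 106.09) = ½√157.75 = 6.28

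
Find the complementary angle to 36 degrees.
Complementary angles sum to 90 degrees.
Other angle = 90 - 36
Other angle = 54 degrees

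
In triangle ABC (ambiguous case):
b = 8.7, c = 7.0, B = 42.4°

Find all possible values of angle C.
sin(C)/c = sin(B)/b  →  sin(C) = c·sin(B)/b = 7.0·sin(42.4°)/8.7 = 0.542542
C₁ = arcsin(0.542542) = 32.86°,  C₂ = 180° - C₁ = 147.14°
Check C₂: A = 180° - 42.4° - 147.14° = -9.54° ≤ 0, rejected
C = 32.86° (one solution)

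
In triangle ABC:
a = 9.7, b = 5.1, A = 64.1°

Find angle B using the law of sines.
sin(B)/b = sin(A)/a
sin(B) = b·sin(A)/a = 5.1·sin(64.1°)/9.7 = 0.472963
B = arcsin(0.472963) = 28.23°  (b ≤ a, so B ≤ A and the acute solution is unique)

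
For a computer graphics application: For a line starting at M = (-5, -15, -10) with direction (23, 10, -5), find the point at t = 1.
P(1) = (-5 + 23(1), -15 + 10(1), -10 + (-5)(1)) = (18, -5, -15)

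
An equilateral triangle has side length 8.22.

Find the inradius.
For an equilateral triangle, r = s/(2√3) where s is the side.
r = 8.22/(2√3) = 8.22/3.464102 = 2.373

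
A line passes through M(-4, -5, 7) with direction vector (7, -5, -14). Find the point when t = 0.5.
P(0.5) = (-4 + 7(0.5), -5 + (-5)(0.5), 7 + (-14)(0.5)) = (-0.5, -7.5, 0)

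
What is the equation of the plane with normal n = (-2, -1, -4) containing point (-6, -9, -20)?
d = n·P = (-2)(-6) + (-1)(-9) + (-4)(-20) = 101
Plane: -2x - y - 4z = 101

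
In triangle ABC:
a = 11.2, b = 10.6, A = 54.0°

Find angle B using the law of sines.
sin(B)/b = sin(A)/a
sin(B) = b·sin(A)/a = 10.6·sin(54.0°)/11.2 = 0.765677
B = arcsin(0.765677) = 49.97°  (b ≤ a, so B ≤ A and the acute solution is unique)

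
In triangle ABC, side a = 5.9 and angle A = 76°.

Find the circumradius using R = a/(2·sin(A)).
R = a/(2·sin(A)) = 5.9/(2·sin(76°))
R = 5.9/(2·0.970296) = 5.9/1.940591 = 3.04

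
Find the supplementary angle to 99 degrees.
Supplementary angles sum to 180 degrees.
Other angle = 180 - 99
Other angle = 81 degrees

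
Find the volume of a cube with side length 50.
Volume = s³
Volume = 50³
Volume = 125000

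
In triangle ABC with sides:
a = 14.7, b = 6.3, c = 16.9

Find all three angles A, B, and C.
By the law of cosines:
cos(A) = (b² + c² - a²)/(2bc) = 0.512867  →  A = 59.14°
cos(B) = (a² + c² - b²)/(2ac) = 0.929860  →  B = 21.59°
cos(C) = (a² + b² - c²)/(2ab) = -0.161052  →  C = 99.27°
Check: A + B + C = 180.0° ✓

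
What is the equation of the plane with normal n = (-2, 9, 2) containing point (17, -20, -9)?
d = n·P = (-2)(17) + (9)(-20) + (2)(-9) = -232
Plane: -2x + 9y + 2z = -232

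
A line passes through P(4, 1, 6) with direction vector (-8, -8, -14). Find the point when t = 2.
P(2) = (4 + (-8)(2), 1 + (-8)(2), 6 + (-14)(2)) = (-12, -15, -22)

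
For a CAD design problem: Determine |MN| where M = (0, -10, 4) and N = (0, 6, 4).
d = √[(0)² + (16)² + (0)²] = √256 = 16.0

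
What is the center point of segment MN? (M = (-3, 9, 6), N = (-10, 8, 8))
Midpoint = ((-3-10)/2, (9+8)/2, (6+8)/2) = (-6.5, 8.5, 7)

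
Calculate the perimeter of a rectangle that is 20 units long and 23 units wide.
Perimeter = 2 * (length + width)
Perimeter = 2 * (20 + 23)
Perimeter = 2 * 43
Perimeter = 86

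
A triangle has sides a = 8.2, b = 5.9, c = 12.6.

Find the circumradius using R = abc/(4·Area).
s = (a+b+c)/2 = 13.35
Area = √(s(s-a)(s-b)(s-c)) = √(13.35·5.15·7.45·0.75) = 19.5999
R = abc/(4·Area) = (8.2·5.9·12.6)/(4·19.5999) = 609.588/78.3996 = 7.775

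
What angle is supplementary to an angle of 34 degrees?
Supplementary angles sum to 180 degrees.
Other angle = 180 - 34
Other angle = 146 degrees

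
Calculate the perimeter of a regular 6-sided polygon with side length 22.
Perimeter = number of sides * side length
Perimeter = 6 * 22
Perimeter = 132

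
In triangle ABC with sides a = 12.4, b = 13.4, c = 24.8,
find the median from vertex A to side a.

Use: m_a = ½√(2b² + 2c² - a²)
m_a = ½√(2·13.4² + 2·24.8² - 12.4²)
m_a = ½√(359.12 + 1230.08 - 153.76) = ½√1435.44 = 18.94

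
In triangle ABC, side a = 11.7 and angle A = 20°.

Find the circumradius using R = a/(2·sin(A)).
R = a/(2·sin(A)) = 11.7/(2·sin(20°))
R = 11.7/(2·0.342020) = 11.7/0.684040 = 17.1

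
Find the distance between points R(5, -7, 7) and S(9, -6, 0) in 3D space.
d = √[(4)² + (1)² + (-7)²] = √66 = 8.124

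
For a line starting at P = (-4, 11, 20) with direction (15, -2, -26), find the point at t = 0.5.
P(0.5) = (-4 + 15(0.5), 11 + (-2)(0.5), 20 + (-26)(0.5)) = (3.5, 10, 7)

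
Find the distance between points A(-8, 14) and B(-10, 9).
Using the distance formula: d = sqrt((x₂-x₁)² + (y₂-y₁)²)
dx = (-10) - (-8) = -2
dy = 9 - 14 = -5
d = sqrt((-2)² + (-5)²) = sqrt(4 + 25) = sqrt(29) = 5.39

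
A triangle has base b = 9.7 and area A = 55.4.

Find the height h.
A = ½bh  →  h = 2A/b
h = 2·55.4/9.7 = 11.42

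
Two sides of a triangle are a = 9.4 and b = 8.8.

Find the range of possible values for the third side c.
By the triangle inequality: |a - b| < c < a + b
|9.4 - 8.8| < c < 9.4 + 8.8
0.6 < c < 18.2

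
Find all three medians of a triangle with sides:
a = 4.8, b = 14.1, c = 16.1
Using m_x = ½√(2y² + 2z² - x²):
m_a = ½√(2·14.1² + 2·16.1² - 4.8²) = ½√893 = 14.94
m_b = ½√(2·4.8² + 2·16.1² - 14.1²) = ½√365.69 = 9.562
m_c = ½√(2·4.8² + 2·14.1² - 16.1²) = ½√184.49 = 6.791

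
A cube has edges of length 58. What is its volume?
Volume = s³
Volume = 58³
Volume = 195112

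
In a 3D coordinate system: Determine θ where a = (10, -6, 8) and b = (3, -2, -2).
a·b = 26, |a|² = 200, |b|² = 17
cos θ = 26/√3400 ≈ 0.4459
θ ≈ 63.52°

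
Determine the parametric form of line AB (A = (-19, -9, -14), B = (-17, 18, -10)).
Direction vector d = B - A = (2, 27, 4)
x = -19 + 2t, y = -9 + 27t, z = -14 + 4t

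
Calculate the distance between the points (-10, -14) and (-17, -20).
Using the distance formula: d = sqrt((x₂-x₁)² + (y₂-y₁)²)
dx = (-17) - (-10) = -7
dy = (-20) - (-14) = -6
d = sqrt((-7)² + (-6)²) = sqrt(49 + 36) = sqrt(85) = 9.22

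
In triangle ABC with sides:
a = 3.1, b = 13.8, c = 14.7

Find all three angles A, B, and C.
By the law of cosines:
cos(A) = (b² + c² - a²)/(2bc) = 0.978310  →  A = 11.96°
cos(B) = (a² + c² - b²)/(2ac) = 0.386877  →  B = 67.24°
cos(C) = (a² + b² - c²)/(2ab) = -0.187471  →  C = 100.8°
Check: A + B + C = 180.0° ✓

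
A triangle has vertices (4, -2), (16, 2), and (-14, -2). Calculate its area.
Using the coordinate formula: Area = (1/2)|x₁(y₂-y₃) + x₂(y₃-y₁) + x₃(y₁-y₂)|
Area = (1/2)|4(2-(-2)) + 16((-2)-(-2)) + (-14)((-2)-2)|
Area = (1/2)|4*4 + 16*0 + (-14)*(-4)|
Area = (1/2)|16 + 0 + 56|
Area = (1/2)*72 = 36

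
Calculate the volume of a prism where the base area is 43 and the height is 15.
Volume = base area * height
Volume = 43 * 15
Volume = 645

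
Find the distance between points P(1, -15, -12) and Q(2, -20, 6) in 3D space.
d = √[(1)² + (-5)² + (18)²] = √350 = 18.71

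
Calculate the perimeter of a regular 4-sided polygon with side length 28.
Perimeter = number of sides * side length
Perimeter = 4 * 28
Perimeter = 112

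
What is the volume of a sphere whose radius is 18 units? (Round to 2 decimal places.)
Volume = (4/3) * pi * r³
Volume = (4/3) * pi * 18³
Volume = (4/3) * pi * 5832
Volume = 24429.02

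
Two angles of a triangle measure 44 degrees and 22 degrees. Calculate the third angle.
Sum of angles in a triangle = 180 degrees
Third angle = 180 - 44 - 22
Third angle = 114 degrees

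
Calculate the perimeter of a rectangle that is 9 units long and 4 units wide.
Perimeter = 2 * (length + width)
Perimeter = 2 * (9 + 4)
Perimeter = 2 * 13
Perimeter = 26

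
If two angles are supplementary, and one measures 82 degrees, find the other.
Supplementary angles sum to 180 degrees.
Other angle = 180 - 82
Other angle = 98 degrees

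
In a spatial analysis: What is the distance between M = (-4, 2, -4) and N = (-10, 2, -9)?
d = √[(-6)² + (0)² + (-5)²] = √61 = 7.81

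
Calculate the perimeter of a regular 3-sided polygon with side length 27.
Perimeter = number of sides * side length
Perimeter = 3 * 27
Perimeter = 81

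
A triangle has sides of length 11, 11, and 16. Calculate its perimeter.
Perimeter = sum of all sides
Perimeter = 11 + 11 + 16
Perimeter = 38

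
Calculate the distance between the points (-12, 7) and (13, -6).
Using the distance formula: d = sqrt((x₂-x₁)² + (y₂-y₁)²)
dx = 13 - (-12) = 25
dy = (-6) - 7 = -13
d = sqrt(25² + (-13)²) = sqrt(625 + 169) = sqrt(794) = 28.18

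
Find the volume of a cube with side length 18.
Volume = s³
Volume = 18³
Volume = 5832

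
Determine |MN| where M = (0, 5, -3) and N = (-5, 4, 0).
d = √[(-5)² + (-1)² + (3)²] = √35 = 5.916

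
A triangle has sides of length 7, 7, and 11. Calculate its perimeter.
Perimeter = sum of all sides
Perimeter = 7 + 7 + 11
Perimeter = 25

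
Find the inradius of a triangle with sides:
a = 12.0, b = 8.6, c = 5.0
s = (a+b+c)/2 = (12.0+8.6+5.0)/2 = 12.8
Area = √(s(s-a)(s-b)(s-c)) = √(12.8·0.8·4.2·7.8) = 18.3156
r = Area/s = 18.3156/12.8 = 1.431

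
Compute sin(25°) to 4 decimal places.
sin(25 degrees) = 0.4226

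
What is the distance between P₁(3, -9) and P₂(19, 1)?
Using the distance formula: d = sqrt((x₂-x₁)² + (y₂-y₁)²)
dx = 19 - 3 = 16
dy = 1 - (-9) = 10
d = sqrt(16² + 10²) = sqrt(256 + 100) = sqrt(356) = 18.87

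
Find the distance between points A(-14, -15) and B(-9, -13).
Using the distance formula: d = sqrt((x₂-x₁)² + (y₂-y₁)²)
dx = (-9) - (-14) = 5
dy = (-13) - (-15) = 2
d = sqrt(5² + 2²) = sqrt(25 + 4) = sqrt(29) = 5.39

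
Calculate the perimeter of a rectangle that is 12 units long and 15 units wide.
Perimeter = 2 * (length + width)
Perimeter = 2 * (12 + 15)
Perimeter = 2 * 27
Perimeter = 54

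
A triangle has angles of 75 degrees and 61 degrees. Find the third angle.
Sum of angles in a triangle = 180 degrees
Third angle = 180 - 75 - 61
Third angle = 44 degrees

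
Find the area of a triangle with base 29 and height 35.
Area = (1/2) * base * height
Area = (1/2) * 29 * 35
Area = 507.50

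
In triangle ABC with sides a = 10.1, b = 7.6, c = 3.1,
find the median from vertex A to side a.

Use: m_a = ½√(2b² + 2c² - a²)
m_a = ½√(2·7.6² + 2·3.1² - 10.1²)
m_a = ½√(115.52 + 19.22 - 102.01) = ½√32.73 = 2.861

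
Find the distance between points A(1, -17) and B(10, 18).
Using the distance formula: d = sqrt((x₂-x₁)² + (y₂-y₁)²)
dx = 10 - 1 = 9
dy = 18 - (-17) = 35
d = sqrt(9² + 35²) = sqrt(81 + 1225) = sqrt(1306) = 36.14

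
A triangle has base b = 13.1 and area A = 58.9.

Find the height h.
A = ½bh  →  h = 2A/b
h = 2·58.9/13.1 = 8.992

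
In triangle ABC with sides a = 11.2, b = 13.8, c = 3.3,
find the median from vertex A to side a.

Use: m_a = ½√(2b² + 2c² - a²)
m_a = ½√(2·13.8² + 2·3.3² - 11.2²)
m_a = ½√(380.88 + 21.78 - 125.44) = ½√277.22 = 8.325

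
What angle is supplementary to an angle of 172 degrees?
Supplementary angles sum to 180 degrees.
Other angle = 180 - 172
Other angle = 8 degrees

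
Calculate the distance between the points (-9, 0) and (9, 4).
Using the distance formula: d = sqrt((x₂-x₁)² + (y₂-y₁)²)
dx = 9 - (-9) = 18
dy = 4 - 0 = 4
d = sqrt(18² + 4²) = sqrt(324 + 16) = sqrt(340) = 18.44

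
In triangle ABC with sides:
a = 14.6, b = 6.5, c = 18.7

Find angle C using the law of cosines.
cos(C) = (a² + b² - c²)/(2ab)
cos(C) = (14.6² + 6.5² - 18.7²)/(2·14.6·6.5) = -94.28/189.8 = -0.496733
C = arccos(-0.496733) = 119.8°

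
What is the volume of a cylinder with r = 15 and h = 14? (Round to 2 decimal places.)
Volume = pi * r² * h
Volume = pi * 15² * 14
Volume = pi * 225 * 14
Volume = pi * 3150
Volume = 9896.02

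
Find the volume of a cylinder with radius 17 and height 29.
Volume = pi * r² * h
Volume = pi * 17² * 29
Volume = pi * 289 * 29
Volume = pi * 8381
Volume = 26329.69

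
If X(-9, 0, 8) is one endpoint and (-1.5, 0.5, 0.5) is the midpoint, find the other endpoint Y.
Y = (2×(-1.5) - (-9), 2×0.5 - 0, 2×0.5 - 8) = (6, 1, -7)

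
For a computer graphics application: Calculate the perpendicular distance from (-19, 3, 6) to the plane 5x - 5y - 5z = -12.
d = |5(-19) + (-5)(3) + (-5)(6) - (-12)| / √(5² + (-5)² + (-5)²) = 128/√75 = 14.78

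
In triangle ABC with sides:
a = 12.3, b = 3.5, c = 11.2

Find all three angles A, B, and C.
By the law of cosines:
cos(A) = (b² + c² - a²)/(2bc) = -0.173469  →  A = 99.99°
cos(B) = (a² + c² - b²)/(2ac) = 0.959930  →  B = 16.27°
cos(C) = (a² + b² - c²)/(2ab) = 0.442509  →  C = 63.74°
Check: A + B + C = 180.0° ✓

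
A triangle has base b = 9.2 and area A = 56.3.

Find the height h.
A = ½bh  →  h = 2A/b
h = 2·56.3/9.2 = 12.24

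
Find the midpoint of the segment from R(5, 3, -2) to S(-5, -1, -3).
Midpoint = ((5-5)/2, (3-1)/2, (-2-3)/2) = (0, 1, -2.5)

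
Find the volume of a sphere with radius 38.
Volume = (4/3) * pi * r³
Volume = (4/3) * pi * 38³
Volume = (4/3) * pi * 54872
Volume = 229847.30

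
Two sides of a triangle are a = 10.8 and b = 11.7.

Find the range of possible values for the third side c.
By the triangle inequality: |a - b| < c < a + b
|10.8 - 11.7| < c < 10.8 + 11.7
0.9 < c < 22.5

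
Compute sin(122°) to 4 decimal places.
sin(122 degrees) = 0.848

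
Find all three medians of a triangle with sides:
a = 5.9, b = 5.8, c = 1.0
Using m_x = ½√(2y² + 2z² - x²):
m_a = ½√(2·5.8² + 2·1.0² - 5.9²) = ½√34.47 = 2.936
m_b = ½√(2·5.9² + 2·1.0² - 5.8²) = ½√37.98 = 3.081
m_c = ½√(2·5.9² + 2·5.8² - 1.0²) = ½√135.9 = 5.829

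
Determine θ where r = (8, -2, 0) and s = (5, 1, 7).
r·s = 38, |r|² = 68, |s|² = 75
cos θ = 38/√5100 ≈ 0.5321
θ ≈ 57.85°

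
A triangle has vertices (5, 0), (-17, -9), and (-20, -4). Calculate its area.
Using the coordinate formula: Area = (1/2)|x₁(y₂-y₃) + x₂(y₃-y₁) + x₃(y₁-y₂)|
Area = (1/2)|5((-9)-(-4)) + (-17)((-4)-0) + (-20)(0-(-9))|
Area = (1/2)|5*(-5) + (-17)*(-4) + (-20)*9|
Area = (1/2)|(-25) + 68 + (-180)|
Area = (1/2)*137 = 68.50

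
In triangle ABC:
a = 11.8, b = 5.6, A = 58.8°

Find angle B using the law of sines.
sin(B)/b = sin(A)/a
sin(B) = b·sin(A)/a = 5.6·sin(58.8°)/11.8 = 0.405936
B = arcsin(0.405936) = 23.95°  (b ≤ a, so B ≤ A and the acute solution is unique)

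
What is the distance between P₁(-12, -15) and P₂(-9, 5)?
Using the distance formula: d = sqrt((x₂-x₁)² + (y₂-y₁)²)
dx = (-9) - (-12) = 3
dy = 5 - (-15) = 20
d = sqrt(3² + 20²) = sqrt(9 + 400) = sqrt(409) = 20.22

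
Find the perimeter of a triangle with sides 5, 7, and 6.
Perimeter = sum of all sides
Perimeter = 5 + 7 + 6
Perimeter = 18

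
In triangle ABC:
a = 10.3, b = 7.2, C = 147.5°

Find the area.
Using A = ½ab·sin(C):
A = ½·10.3·7.2·sin(147.5°) = ½·74.16·0.537300 = 19.92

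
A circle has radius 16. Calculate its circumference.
Circumference = 2 * pi * r
Circumference = 2 * pi * 16
Circumference = 100.53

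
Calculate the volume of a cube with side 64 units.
Volume = s³
Volume = 64³
Volume = 262144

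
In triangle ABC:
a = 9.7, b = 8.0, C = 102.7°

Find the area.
Using A = ½ab·sin(C):
A = ½·9.7·8.0·sin(102.7°) = ½·77.6·0.975535 = 37.85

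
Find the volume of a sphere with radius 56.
Volume = (4/3) * pi * r³
Volume = (4/3) * pi * 56³
Volume = (4/3) * pi * 175616
Volume = 735618.58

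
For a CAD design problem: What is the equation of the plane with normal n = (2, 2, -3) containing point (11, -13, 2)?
d = n·P = (2)(11) + (2)(-13) + (-3)(2) = -10
Plane: 2x + 2y - 3z = -10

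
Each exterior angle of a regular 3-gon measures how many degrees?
Exterior angle of a regular n-gon = 360/n
Exterior angle = 360/3
Exterior angle = 120 degrees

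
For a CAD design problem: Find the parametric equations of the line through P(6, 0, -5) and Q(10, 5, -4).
Direction vector d = Q - P = (4, 5, 1)
x = 6 + 4t, y = 0 + 5t, z = -5 + t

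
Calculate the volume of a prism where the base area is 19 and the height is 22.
Volume = base area * height
Volume = 19 * 22
Volume = 418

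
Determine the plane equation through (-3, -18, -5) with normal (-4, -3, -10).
d = n·P = (-4)(-3) + (-3)(-18) + (-10)(-5) = 116
Plane: -4x - 3y - 10z = 116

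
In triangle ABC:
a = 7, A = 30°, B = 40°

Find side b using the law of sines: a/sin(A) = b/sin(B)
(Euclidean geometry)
b = a·sin(B)/sin(A) = 7·sin(40°)/sin(30°)
b = 7·0.642788/0.500000 = 8.999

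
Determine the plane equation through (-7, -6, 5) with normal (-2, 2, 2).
d = n·P = (-2)(-7) + (2)(-6) + (2)(5) = 12
Plane: -2x + 2y + 2z = 12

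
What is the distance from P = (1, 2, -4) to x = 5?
d = |1(1) + 0(2) + 0(-4) - (5)| / √(1² + 0² + 0²) = 4/√1 = 4.0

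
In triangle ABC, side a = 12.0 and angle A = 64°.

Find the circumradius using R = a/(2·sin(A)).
R = a/(2·sin(A)) = 12.0/(2·sin(64°))
R = 12.0/(2·0.898794) = 12.0/1.797588 = 6.676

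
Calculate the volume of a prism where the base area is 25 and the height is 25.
Volume = base area * height
Volume = 25 * 25
Volume = 625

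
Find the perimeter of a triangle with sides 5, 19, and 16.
Perimeter = sum of all sides
Perimeter = 5 + 19 + 16
Perimeter = 40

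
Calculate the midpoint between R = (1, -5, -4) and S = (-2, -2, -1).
Midpoint = ((1-2)/2, (-5-2)/2, (-4-1)/2) = (-0.5, -3.5, -2.5)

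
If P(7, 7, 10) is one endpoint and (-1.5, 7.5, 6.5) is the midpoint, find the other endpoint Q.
Q = (2×(-1.5) - 7, 2×7.5 - 7, 2×6.5 - 10) = (-10, 8, 3)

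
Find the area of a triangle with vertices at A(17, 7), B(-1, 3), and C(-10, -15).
Using the coordinate formula: Area = (1/2)|x₁(y₂-y₃) + x₂(y₃-y₁) + x₃(y₁-y₂)|
Area = (1/2)|17(3-(-15)) + (-1)((-15)-7) + (-10)(7-3)|
Area = (1/2)|17*18 + (-1)*(-22) + (-10)*4|
Area = (1/2)|306 + 22 + (-40)|
Area = (1/2)*288 = 144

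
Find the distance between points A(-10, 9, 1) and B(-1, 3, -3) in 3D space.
d = √[(9)² + (-6)² + (-4)²] = √133 = 11.53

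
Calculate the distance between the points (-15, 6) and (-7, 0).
Using the distance formula: d = sqrt((x₂-x₁)² + (y₂-y₁)²)
dx = (-7) - (-15) = 8
dy = 0 - 6 = -6
d = sqrt(8² + (-6)²) = sqrt(64 + 36) = sqrt(100) = 10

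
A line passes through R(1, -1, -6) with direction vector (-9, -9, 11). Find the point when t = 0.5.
P(0.5) = (1 + (-9)(0.5), -1 + (-9)(0.5), -6 + 11(0.5)) = (-3.5, -5.5, -0.5)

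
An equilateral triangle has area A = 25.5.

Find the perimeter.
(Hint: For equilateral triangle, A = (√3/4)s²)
A = (√3/4)s²  →  s² = 4A/√3 = 4·25.5/√3 = 58.8897
s = 7.67396
Perimeter = 3s = 23.02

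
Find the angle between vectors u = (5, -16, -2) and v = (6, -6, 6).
u·v = 114, |u|² = 285, |v|² = 108
cos θ = 114/√30780 ≈ 0.6498
θ ≈ 49.47°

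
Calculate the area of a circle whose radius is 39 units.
Area = pi * r²
Area = pi * 39²
Area = pi * 1521
Area = 4778.36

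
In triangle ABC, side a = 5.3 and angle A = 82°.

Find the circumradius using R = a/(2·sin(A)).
R = a/(2·sin(A)) = 5.3/(2·sin(82°))
R = 5.3/(2·0.990268) = 5.3/1.980536 = 2.676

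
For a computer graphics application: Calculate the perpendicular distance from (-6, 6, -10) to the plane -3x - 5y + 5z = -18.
d = |(-3)(-6) + (-5)(6) + 5(-10) - (-18)| / √((-3)² + (-5)² + 5²) = 44/√59 = 5.728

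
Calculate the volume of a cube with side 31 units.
Volume = s³
Volume = 31³
Volume = 29791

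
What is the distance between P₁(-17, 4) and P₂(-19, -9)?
Using the distance formula: d = sqrt((x₂-x₁)² + (y₂-y₁)²)
dx = (-19) - (-17) = -2
dy = (-9) - 4 = -13
d = sqrt((-2)² + (-13)²) = sqrt(4 + 169) = sqrt(173) = 13.15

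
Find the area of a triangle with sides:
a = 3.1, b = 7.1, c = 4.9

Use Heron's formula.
s = (a+b+c)/2 = (3.1+7.1+4.9)/2 = 7.55
A = √(s(s-a)(s-b)(s-c)) = √(7.55·4.45·0.45·2.65)
A = √40.065 = 6.33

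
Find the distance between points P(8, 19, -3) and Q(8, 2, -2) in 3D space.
d = √[(0)² + (-17)² + (1)²] = √290 = 17.03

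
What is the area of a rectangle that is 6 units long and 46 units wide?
Area = length * width
Area = 6 * 46
Area = 276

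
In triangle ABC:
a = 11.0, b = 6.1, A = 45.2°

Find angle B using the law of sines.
sin(B)/b = sin(A)/a
sin(B) = b·sin(A)/a = 6.1·sin(45.2°)/11.0 = 0.393489
B = arcsin(0.393489) = 23.17°  (b ≤ a, so B ≤ A and the acute solution is unique)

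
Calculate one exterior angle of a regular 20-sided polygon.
Exterior angle of a regular n-gon = 360/n
Exterior angle = 360/20
Exterior angle = 18 degrees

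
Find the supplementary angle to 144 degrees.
Supplementary angles sum to 180 degrees.
Other angle = 180 - 144
Other angle = 36 degrees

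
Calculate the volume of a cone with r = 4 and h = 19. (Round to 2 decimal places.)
Volume = (1/3) * pi * r² * h
Volume = (1/3) * pi * 4² * 19
Volume = (1/3) * pi * 16 * 19
Volume = (1/3) * pi * 304
Volume = 318.35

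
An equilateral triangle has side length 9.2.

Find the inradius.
For an equilateral triangle, r = s/(2√3) where s is the side.
r = 9.2/(2√3) = 9.2/3.464102 = 2.656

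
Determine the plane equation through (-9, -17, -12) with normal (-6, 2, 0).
d = n·P = (-6)(-9) + (2)(-17) + (0)(-12) = 20
Plane: -6x + 2y = 20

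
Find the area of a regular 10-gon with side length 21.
For a regular 10-gon with side length s = 21:
Apothem a = s / (2*tan(pi/10)) = 21 / (2*tan(pi/10)) ≈ 32.3157
Perimeter P = 10 * 21 = 210
Area = (1/2) * P * a = (1/2) * 210 * 32.3157 = 3393.15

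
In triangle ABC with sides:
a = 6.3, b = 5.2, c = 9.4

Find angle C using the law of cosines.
cos(C) = (a² + b² - c²)/(2ab)
cos(C) = (6.3² + 5.2² - 9.4²)/(2·6.3·5.2) = -21.63/65.52 = -0.330128
C = arccos(-0.330128) = 109.3°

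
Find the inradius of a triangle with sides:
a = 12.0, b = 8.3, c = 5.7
s = (a+b+c)/2 = (12.0+8.3+5.7)/2 = 13
Area = √(s(s-a)(s-b)(s-c)) = √(13·1·4.7·7.3) = 21.1194
r = Area/s = 21.1194/13 = 1.625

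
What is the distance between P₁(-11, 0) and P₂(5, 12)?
Using the distance formula: d = sqrt((x₂-x₁)² + (y₂-y₁)²)
dx = 5 - (-11) = 16
dy = 12 - 0 = 12
d = sqrt(16² + 12²) = sqrt(256 + 144) = sqrt(400) = 20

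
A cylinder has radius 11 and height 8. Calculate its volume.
Volume = pi * r² * h
Volume = pi * 11² * 8
Volume = pi * 121 * 8
Volume = pi * 968
Volume = 3041.06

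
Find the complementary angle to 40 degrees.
Complementary angles sum to 90 degrees.
Other angle = 90 - 40
Other angle = 50 degrees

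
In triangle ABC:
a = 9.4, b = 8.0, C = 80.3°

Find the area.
Using A = ½ab·sin(C):
A = ½·9.4·8.0·sin(80.3°) = ½·75.2·0.985703 = 37.06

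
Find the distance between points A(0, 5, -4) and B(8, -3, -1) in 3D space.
d = √[(8)² + (-8)² + (3)²] = √137 = 11.7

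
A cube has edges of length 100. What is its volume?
Volume = s³
Volume = 100³
Volume = 1000000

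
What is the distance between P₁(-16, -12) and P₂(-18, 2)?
Using the distance formula: d = sqrt((x₂-x₁)² + (y₂-y₁)²)
dx = (-18) - (-16) = -2
dy = 2 - (-12) = 14
d = sqrt((-2)² + 14²) = sqrt(4 + 196) = sqrt(200) = 14.14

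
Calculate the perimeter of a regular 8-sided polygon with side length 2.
Perimeter = number of sides * side length
Perimeter = 8 * 2
Perimeter = 16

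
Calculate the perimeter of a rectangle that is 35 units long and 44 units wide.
Perimeter = 2 * (length + width)
Perimeter = 2 * (35 + 44)
Perimeter = 2 * 79
Perimeter = 158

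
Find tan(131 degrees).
tan(131 degrees) = -1.1504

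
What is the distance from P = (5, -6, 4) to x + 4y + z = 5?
d = |1(5) + 4(-6) + 1(4) - (5)| / √(1² + 4² + 1²) = 20/√18 = 4.714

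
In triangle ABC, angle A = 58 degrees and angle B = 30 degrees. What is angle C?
Sum of angles in a triangle = 180 degrees
Third angle = 180 - 58 - 30
Third angle = 92 degrees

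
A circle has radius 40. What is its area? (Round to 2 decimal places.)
Area = pi * r²
Area = pi * 40²
Area = pi * 1600
Area = 5026.55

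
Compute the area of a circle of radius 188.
Area = pi * r²
Area = pi * 188²
Area = pi * 35344
Area = 111036.45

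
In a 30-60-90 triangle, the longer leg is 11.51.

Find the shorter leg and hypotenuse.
In a 30-60-90 triangle, sides are in ratio 1 : √3 : 2.
Long leg = short leg·√3  →  short leg = 11.51/√3 = 6.645
Hypotenuse = 2·(short leg) = 2·11.51/√3 = 13.29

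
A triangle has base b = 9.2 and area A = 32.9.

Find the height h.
A = ½bh  →  h = 2A/b
h = 2·32.9/9.2 = 7.152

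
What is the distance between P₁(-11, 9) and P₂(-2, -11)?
Using the distance formula: d = sqrt((x₂-x₁)² + (y₂-y₁)²)
dx = (-2) - (-11) = 9
dy = (-11) - 9 = -20
d = sqrt(9² + (-20)²) = sqrt(81 + 400) = sqrt(481) = 21.93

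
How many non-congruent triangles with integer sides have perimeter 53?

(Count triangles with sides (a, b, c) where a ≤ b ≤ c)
With a ≤ b ≤ c and a + b + c = 53, the triangle inequality a + b > c gives c < 53/2, so c ≤ 26.
Iterate a from 1 to ⌊p/3⌋ = 17; for each a, b ranges from a to ⌊(p−a)/2⌋ with c = p − a − b, keeping only c ≥ b.
Triples: (1, 26, 26), (2, 25, 26), (3, 24, 26), …
Count = 65 triangles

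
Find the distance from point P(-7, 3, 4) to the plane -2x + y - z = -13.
d = |(-2)(-7) + 1(3) + (-1)(4) - (-13)| / √((-2)² + 1² + (-1)²) = 26/√6 = 10.61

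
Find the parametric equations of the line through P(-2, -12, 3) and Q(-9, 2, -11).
Direction vector d = Q - P = (-7, 14, -14)
x = -2 - 7t, y = -12 + 14t, z = 3 - 14t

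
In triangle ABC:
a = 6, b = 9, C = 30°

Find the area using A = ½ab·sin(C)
A = ½·6·9·sin(30°) = ½·54·0.500000 = 13.5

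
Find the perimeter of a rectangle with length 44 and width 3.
Perimeter = 2 * (length + width)
Perimeter = 2 * (44 + 3)
Perimeter = 2 * 47
Perimeter = 94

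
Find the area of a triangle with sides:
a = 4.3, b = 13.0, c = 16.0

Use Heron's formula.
s = (a+b+c)/2 = (4.3+13.0+16.0)/2 = 16.65
A = √(s(s-a)(s-b)(s-c)) = √(16.65·12.35·3.65·0.65)
A = √487.851 = 22.09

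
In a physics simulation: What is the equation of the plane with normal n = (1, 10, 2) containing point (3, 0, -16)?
d = n·P = (1)(3) + (10)(0) + (2)(-16) = -29
Plane: x + 10y + 2z = -29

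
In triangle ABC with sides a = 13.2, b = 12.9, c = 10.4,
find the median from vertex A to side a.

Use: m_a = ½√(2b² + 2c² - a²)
m_a = ½√(2·12.9² + 2·10.4² - 13.2²)
m_a = ½√(332.82 + 216.32 - 174.24) = ½√374.9 = 9.681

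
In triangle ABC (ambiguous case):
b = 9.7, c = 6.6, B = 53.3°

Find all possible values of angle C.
sin(C)/c = sin(B)/b  →  sin(C) = c·sin(B)/b = 6.6·sin(53.3°)/9.7 = 0.545538
C₁ = arcsin(0.545538) = 33.06°,  C₂ = 180° - C₁ = 146.94°
Check C₂: A = 180° - 53.3° - 146.94° = -20.24° ≤ 0, rejected
C = 33.06° (one solution)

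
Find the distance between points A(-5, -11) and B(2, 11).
Using the distance formula: d = sqrt((x₂-x₁)² + (y₂-y₁)²)
dx = 2 - (-5) = 7
dy = 11 - (-11) = 22
d = sqrt(7² + 22²) = sqrt(49 + 484) = sqrt(533) = 23.09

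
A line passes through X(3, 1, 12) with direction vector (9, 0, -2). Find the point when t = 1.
P(1) = (3 + 9(1), 1 + 0(1), 12 + (-2)(1)) = (12, 1, 10)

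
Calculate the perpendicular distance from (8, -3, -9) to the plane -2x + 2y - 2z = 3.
d = |(-2)(8) + 2(-3) + (-2)(-9) - (3)| / √((-2)² + 2² + (-2)²) = 7/√12 = 2.021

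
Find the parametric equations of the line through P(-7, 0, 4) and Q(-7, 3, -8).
Direction vector d = Q - P = (0, 3, -12)
x = -7, y = 0 + 3t, z = 4 - 12t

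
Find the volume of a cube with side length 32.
Volume = s³
Volume = 32³
Volume = 32768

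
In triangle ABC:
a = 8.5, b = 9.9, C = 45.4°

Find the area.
Using A = ½ab·sin(C):
A = ½·8.5·9.9·sin(45.4°) = ½·84.15·0.712026 = 29.96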